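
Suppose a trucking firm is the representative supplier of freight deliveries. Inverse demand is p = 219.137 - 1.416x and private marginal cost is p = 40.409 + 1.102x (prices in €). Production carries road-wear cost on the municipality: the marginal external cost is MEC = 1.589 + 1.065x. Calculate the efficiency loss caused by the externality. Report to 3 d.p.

Market equilibrium (private): 40.409 + 1.102x = 219.137 - 1.416x → x_m = 70.9801.
Social marginal cost = private MC + MEC = 41.998 + 2.167x.
Set SMC = demand: 41.998 + 2.167x = 219.137 - 1.416x → x* = 49.4387.
Between x* and x_m the wedge SMC − demand runs linearly from 0 to MEC(x_m), so the loss is a triangle.
DWL = ½ × 21.5414 × 77.1829 = 831.3139.

DWL = €831.314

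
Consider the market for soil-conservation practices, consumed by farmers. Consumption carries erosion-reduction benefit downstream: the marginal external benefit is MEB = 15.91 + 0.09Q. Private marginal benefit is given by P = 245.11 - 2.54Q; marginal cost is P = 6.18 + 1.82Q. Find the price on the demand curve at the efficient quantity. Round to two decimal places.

P = 93.52

Social marginal benefit = demand + MEB = 261.02 - 2.45Q.
Set SMB = MC: 261.02 - 2.45Q = 6.18 + 1.82Q → Q* = 59.6815.
Consumer price on the demand curve at Q*: 245.11 − 2.54×59.6815 = 93.5190.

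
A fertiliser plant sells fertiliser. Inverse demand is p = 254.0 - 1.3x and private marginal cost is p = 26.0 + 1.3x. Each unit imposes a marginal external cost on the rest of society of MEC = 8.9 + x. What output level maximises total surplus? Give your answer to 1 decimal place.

x* = 60.9

Social marginal cost = private MC + MEC = 34.9 + 2.3x.
Set SMC = demand: 34.9 + 2.3x = 254.0 - 1.3x → x* = 60.8611.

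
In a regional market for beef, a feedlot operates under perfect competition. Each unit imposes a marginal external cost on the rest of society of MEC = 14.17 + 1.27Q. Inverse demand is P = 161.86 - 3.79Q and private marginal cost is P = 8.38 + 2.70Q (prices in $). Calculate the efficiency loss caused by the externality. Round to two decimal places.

Market equilibrium (private): 8.38 + 2.70Q = 161.86 - 3.79Q → Q_m = 23.6487.
Social marginal cost = private MC + MEC = 22.55 + 3.97Q.
Set SMC = demand: 22.55 + 3.97Q = 161.86 - 3.79Q → Q* = 17.9523.
Height of the DWL triangle at Q_m is SMC(Q_m) − demand(Q_m) = MEC(Q_m) = 44.2038.
DWL = ½ × 5.6964 × 44.2038 = 125.9013.

DWL = $125.90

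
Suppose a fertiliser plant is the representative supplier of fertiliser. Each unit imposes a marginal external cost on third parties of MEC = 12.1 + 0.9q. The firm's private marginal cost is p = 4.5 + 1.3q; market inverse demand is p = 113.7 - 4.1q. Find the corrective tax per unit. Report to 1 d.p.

Social marginal cost = private MC + MEC = 16.6 + 2.2q.
Set SMC = demand: 16.6 + 2.2q = 113.7 - 4.1q → q* = 15.4127.
The Pigouvian tax equals MEC at q*: 12.1 + 0.9×15.4127 = 25.9714.

tax = 26.0 per unit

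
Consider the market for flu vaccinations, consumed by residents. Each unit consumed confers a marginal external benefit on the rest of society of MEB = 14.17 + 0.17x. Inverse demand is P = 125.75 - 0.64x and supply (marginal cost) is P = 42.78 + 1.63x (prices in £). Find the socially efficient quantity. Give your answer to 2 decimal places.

Social marginal benefit = demand + MEB = 139.92 - 0.47x.
Set SMB = MC: 139.92 - 0.47x = 42.78 + 1.63x → x* = 46.2571.

x* = 46.26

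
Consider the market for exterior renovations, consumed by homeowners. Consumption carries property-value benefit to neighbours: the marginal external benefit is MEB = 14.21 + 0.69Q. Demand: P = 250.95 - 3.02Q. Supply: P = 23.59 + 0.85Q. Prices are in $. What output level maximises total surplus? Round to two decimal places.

Social marginal benefit = demand + MEB = 265.16 - 2.33Q.
Set SMB = MC: 265.16 - 2.33Q = 23.59 + 0.85Q → Q* = 75.9654.

Q* = 75.97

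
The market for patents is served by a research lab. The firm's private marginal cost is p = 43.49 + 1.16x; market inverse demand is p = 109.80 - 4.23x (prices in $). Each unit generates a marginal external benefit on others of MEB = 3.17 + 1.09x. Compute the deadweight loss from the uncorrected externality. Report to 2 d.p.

DWL = $31.96

Market equilibrium (private): 43.49 + 1.16x = 109.80 - 4.23x → x_m = 12.3024.
Social marginal cost = private MC − MEB = 40.32 + 0.07x.
Set SMC = demand: 40.32 + 0.07x = 109.80 - 4.23x → x* = 16.1581.
The welfare-loss triangle has base |x_m − x*| and height MEB(x_m) (the vertical gap between SMC and demand is zero at x* and MEB at x_m).
DWL = ½ × 3.8557 × 16.5796 = 31.9630.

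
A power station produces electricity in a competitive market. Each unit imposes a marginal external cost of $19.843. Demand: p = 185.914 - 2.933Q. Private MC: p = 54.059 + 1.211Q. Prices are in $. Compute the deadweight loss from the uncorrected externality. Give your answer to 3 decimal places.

Market equilibrium (private): 54.059 + 1.211Q = 185.914 - 2.933Q → Q_m = 31.8183.
Social marginal cost = private MC + MEC = 73.902 + 1.211Q.
Set SMC = demand: 73.902 + 1.211Q = 185.914 - 2.933Q → Q* = 27.0299.
The welfare-loss triangle has base |Q_m − Q*| and height MEC(Q_m) (the vertical gap between SMC and demand is zero at Q* and MEC at Q_m).
DWL = ½ × 4.7884 × 19.8430 = 47.5081.

DWL = $47.508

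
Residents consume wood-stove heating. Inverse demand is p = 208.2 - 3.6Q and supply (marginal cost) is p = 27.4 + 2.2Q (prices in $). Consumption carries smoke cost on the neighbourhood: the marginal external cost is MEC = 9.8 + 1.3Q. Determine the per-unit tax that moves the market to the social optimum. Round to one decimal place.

tax = $41.1 per unit

Social marginal benefit = demand − MEC = 198.4 - 4.9Q.
Set SMB = MC: 198.4 - 4.9Q = 27.4 + 2.2Q → Q* = 24.0845.
The Pigouvian tax equals MEC at Q*: 9.8 + 1.3×24.0845 = 41.1099.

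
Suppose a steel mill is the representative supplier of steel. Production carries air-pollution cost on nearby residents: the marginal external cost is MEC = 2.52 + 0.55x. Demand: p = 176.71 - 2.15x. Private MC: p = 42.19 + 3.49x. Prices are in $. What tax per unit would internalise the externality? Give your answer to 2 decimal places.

tax = $14.25 per unit

Social marginal cost = private MC + MEC = 44.71 + 4.04x.
Set SMC = demand: 44.71 + 4.04x = 176.71 - 2.15x → x* = 21.3247.
The Pigouvian tax equals MEC at x*: 2.52 + 0.55×21.3247 = 14.2486.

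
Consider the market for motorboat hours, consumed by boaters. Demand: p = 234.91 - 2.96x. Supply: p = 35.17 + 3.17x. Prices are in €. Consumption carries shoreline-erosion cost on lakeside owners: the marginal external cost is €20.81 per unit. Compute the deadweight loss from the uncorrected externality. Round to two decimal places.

Market equilibrium (private): 35.17 + 3.17x = 234.91 - 2.96x → x_m = 32.5840.
Social marginal benefit = demand − MEC = 214.10 - 2.96x.
Set SMB = MC: 214.10 - 2.96x = 35.17 + 3.17x → x* = 29.1892.
Height of the DWL triangle at x_m is MC(x_m) − SMB(x_m) = MEC(x_m) = 20.8100.
DWL = ½ × 3.3948 × 20.8100 = 35.3229.

DWL = €35.32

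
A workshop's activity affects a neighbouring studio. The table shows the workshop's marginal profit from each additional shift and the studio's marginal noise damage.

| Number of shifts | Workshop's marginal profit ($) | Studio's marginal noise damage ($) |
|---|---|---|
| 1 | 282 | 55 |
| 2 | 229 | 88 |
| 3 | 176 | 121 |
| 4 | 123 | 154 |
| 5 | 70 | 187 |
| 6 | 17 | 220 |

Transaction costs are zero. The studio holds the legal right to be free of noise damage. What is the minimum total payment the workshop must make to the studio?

Efficient level: marginal profit ≥ marginal noise damage through level 3, so k* = 3.
With the studio holding the right, the workshop must at least compensate total damage at k*: 55 + 88 + 121 = 264.

$264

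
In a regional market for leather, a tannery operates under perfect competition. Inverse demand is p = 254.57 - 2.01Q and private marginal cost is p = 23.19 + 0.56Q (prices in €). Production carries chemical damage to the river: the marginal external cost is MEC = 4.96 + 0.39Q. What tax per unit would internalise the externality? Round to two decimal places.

tax = €34.79 per unit

Social marginal cost = private MC + MEC = 28.15 + 0.95Q.
Set SMC = demand: 28.15 + 0.95Q = 254.57 - 2.01Q → Q* = 76.4932.
The Pigouvian tax equals MEC at Q*: 4.96 + 0.39×76.4932 = 34.7923.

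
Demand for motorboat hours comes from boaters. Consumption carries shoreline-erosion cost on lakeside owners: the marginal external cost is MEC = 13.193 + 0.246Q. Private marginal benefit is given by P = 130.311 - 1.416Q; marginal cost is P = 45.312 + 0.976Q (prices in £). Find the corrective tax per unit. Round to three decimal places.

tax = £19.889 per unit

Social marginal benefit = demand − MEC = 117.118 - 1.662Q.
Set SMB = MC: 117.118 - 1.662Q = 45.312 + 0.976Q → Q* = 27.2199.
The Pigouvian tax equals MEC at Q*: 13.193 + 0.246×27.2199 = 19.8891.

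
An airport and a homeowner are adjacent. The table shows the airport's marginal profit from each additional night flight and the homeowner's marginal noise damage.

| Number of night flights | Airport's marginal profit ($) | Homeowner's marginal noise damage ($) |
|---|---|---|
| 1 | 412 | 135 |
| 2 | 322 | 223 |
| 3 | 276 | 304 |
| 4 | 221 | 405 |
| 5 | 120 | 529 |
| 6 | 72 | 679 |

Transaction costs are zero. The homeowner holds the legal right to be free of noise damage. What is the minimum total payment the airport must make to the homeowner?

Efficient level: marginal profit ≥ marginal noise damage through level 2, so k* = 2.
With the homeowner holding the right, the airport must at least compensate total damage at k*: 135 + 223 = 358.

$358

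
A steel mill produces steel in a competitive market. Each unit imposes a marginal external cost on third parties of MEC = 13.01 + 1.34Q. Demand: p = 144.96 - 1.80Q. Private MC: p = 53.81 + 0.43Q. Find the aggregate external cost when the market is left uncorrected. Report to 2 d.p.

Market equilibrium (private): 53.81 + 0.43Q = 144.96 - 1.80Q → Q_m = 40.8744.
Total external cost = ∫₀^{Q_m} (13.01 + 1.34Q) dQ = 13.01×40.8744 + ½×1.34×40.8744² = 1651.1560.

1651.16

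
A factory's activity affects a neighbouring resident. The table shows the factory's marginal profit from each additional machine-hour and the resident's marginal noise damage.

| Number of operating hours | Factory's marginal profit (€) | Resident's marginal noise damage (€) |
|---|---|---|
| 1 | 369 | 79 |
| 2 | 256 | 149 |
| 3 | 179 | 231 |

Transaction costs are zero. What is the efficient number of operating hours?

Bargaining reaches the level where marginal profit last exceeds marginal noise damage.
That holds through level 2 (256 ≥ 149) but not at 3 (179 < 231).

2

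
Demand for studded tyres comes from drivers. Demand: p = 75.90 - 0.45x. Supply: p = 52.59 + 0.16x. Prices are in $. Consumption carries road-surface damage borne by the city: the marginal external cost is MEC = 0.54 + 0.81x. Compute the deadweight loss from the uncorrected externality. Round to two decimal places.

Market equilibrium (private): 52.59 + 0.16x = 75.90 - 0.45x → x_m = 38.2131.
Social marginal benefit = demand − MEC = 75.36 - 1.26x.
Set SMB = MC: 75.36 - 1.26x = 52.59 + 0.16x → x* = 16.0352.
The loss is the area between SMB and MC from x* to x_m; with linear curves that's a triangle of height MEC(x_m).
DWL = ½ × 22.1779 × 31.4926 = 349.2199.

DWL = $349.22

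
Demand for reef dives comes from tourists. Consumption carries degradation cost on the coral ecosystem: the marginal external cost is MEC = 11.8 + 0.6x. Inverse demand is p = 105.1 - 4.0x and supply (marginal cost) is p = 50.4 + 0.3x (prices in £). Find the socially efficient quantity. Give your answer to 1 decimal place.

Social marginal benefit = demand − MEC = 93.3 - 4.6x.
Set SMB = MC: 93.3 - 4.6x = 50.4 + 0.3x → x* = 8.7551.

x* = 8.8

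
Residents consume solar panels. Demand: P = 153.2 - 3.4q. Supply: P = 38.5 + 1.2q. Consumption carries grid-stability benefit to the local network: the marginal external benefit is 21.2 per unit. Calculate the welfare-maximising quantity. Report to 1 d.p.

Social marginal benefit = demand + MEB = 174.4 - 3.4q.
Set SMB = MC: 174.4 - 3.4q = 38.5 + 1.2q → q* = 29.5435.

q* = 29.5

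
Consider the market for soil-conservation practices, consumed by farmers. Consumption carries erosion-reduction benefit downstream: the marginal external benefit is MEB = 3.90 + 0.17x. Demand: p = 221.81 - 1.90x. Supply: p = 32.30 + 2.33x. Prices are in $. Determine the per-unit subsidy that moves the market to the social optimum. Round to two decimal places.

Social marginal benefit = demand + MEB = 225.71 - 1.73x.
Set SMB = MC: 225.71 - 1.73x = 32.30 + 2.33x → x* = 47.6379.
The Pigouvian subsidy equals MEB at x*: 3.90 + 0.17×47.6379 = 11.9984.

subsidy = $12.00 per unit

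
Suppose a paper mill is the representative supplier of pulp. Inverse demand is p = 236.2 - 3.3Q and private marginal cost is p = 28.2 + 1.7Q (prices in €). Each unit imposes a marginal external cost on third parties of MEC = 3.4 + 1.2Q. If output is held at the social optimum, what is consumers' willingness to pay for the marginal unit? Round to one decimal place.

Social marginal cost = private MC + MEC = 31.6 + 2.9Q.
Set SMC = demand: 31.6 + 2.9Q = 236.2 - 3.3Q → Q* = 33.0000.
Consumer price on the demand curve at Q*: 236.2 − 3.3×33.0000 = 127.3000.

P = €127.3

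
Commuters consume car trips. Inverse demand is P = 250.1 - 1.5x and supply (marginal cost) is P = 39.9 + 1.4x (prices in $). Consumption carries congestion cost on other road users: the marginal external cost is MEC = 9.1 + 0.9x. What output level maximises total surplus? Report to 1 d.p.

x* = 52.9

Social marginal benefit = demand − MEC = 241.0 - 2.4x.
Set SMB = MC: 241.0 - 2.4x = 39.9 + 1.4x → x* = 52.9211.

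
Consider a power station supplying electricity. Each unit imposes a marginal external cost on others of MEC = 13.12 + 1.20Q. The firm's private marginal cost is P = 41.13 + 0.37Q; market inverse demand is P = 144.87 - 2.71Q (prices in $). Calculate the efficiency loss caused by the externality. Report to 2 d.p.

Market equilibrium (private): 41.13 + 0.37Q = 144.87 - 2.71Q → Q_m = 33.6818.
Social marginal cost = private MC + MEC = 54.25 + 1.57Q.
Set SMC = demand: 54.25 + 1.57Q = 144.87 - 2.71Q → Q* = 21.1729.
Height of the DWL triangle at Q_m is SMC(Q_m) − demand(Q_m) = MEC(Q_m) = 53.5382.
DWL = ½ × 12.5089 × 53.5382 = 334.8520.

DWL = $334.85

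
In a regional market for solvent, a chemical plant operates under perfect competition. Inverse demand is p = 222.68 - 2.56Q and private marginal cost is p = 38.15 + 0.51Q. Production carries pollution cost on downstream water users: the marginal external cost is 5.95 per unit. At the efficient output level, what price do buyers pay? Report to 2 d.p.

P = 73.77

Social marginal cost = private MC + MEC = 44.10 + 0.51Q.
Set SMC = demand: 44.10 + 0.51Q = 222.68 - 2.56Q → Q* = 58.1694.
Consumer price on the demand curve at Q*: 222.68 − 2.56×58.1694 = 73.7663.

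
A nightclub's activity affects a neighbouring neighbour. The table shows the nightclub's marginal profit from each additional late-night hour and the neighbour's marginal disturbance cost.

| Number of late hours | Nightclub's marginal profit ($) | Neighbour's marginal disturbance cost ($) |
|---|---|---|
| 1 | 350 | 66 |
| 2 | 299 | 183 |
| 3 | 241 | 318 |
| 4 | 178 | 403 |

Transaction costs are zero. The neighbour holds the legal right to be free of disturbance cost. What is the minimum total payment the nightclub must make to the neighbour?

Efficient level: marginal profit ≥ marginal disturbance cost through level 2, so k* = 2.
With the neighbour holding the right, the nightclub must at least compensate total damage at k*: 66 + 183 = 249.

$249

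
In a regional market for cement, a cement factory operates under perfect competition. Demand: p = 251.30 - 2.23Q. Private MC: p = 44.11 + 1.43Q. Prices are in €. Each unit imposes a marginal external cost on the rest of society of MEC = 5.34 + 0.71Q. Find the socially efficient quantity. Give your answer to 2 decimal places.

Social marginal cost = private MC + MEC = 49.45 + 2.14Q.
Set SMC = demand: 49.45 + 2.14Q = 251.30 - 2.23Q → Q* = 46.1899.

Q* = 46.19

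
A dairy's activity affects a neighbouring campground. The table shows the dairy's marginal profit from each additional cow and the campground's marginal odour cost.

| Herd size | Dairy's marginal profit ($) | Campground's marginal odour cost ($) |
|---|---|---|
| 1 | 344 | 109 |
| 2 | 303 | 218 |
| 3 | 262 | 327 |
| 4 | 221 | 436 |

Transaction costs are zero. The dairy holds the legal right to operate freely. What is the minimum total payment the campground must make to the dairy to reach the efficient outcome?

Left alone the dairy would choose level 4 (marginal profit stays positive).
Efficient level: k* = 2 (marginal profit ≥ marginal odour cost through 2).
The campground must at least cover the dairy's forgone profit from cutting 4→2: 262 + 221 = 483.

$483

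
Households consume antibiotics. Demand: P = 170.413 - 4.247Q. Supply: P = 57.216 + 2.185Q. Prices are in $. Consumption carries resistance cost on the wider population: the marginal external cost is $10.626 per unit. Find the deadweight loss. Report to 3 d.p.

Market equilibrium (private): 57.216 + 2.185Q = 170.413 - 4.247Q → Q_m = 17.5990.
Social marginal benefit = demand − MEC = 159.787 - 4.247Q.
Set SMB = MC: 159.787 - 4.247Q = 57.216 + 2.185Q → Q* = 15.9470.
Between Q* and Q_m the wedge MC − SMB runs linearly from 0 to MEC(Q_m), so the loss is a triangle.
DWL = ½ × 1.6520 × 10.6260 = 8.7771.

DWL = $8.777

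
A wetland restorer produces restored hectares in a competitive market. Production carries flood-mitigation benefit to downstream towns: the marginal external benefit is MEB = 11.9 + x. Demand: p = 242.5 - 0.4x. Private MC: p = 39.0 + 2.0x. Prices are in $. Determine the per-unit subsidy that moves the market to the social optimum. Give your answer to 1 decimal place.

Social marginal cost = private MC − MEB = 27.1 + x.
Set SMC = demand: 27.1 + x = 242.5 - 0.4x → x* = 153.8571.
The Pigouvian subsidy equals MEB at x*: 11.9 + 1.0×153.8571 = 165.7571.

subsidy = $165.8 per unit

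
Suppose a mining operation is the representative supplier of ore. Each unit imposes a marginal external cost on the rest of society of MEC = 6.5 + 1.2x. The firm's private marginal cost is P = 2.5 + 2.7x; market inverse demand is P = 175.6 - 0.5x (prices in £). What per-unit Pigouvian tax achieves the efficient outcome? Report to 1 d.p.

Social marginal cost = private MC + MEC = 9.0 + 3.9x.
Set SMC = demand: 9.0 + 3.9x = 175.6 - 0.5x → x* = 37.8636.
The Pigouvian tax equals MEC at x*: 6.5 + 1.2×37.8636 = 51.9363.

tax = £51.9 per unit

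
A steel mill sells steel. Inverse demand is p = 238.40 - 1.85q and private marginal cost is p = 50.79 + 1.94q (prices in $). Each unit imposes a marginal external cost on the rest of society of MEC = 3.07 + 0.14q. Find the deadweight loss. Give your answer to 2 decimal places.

DWL = $12.72

Market equilibrium (private): 50.79 + 1.94q = 238.40 - 1.85q → q_m = 49.5013.
Social marginal cost = private MC + MEC = 53.86 + 2.08q.
Set SMC = demand: 53.86 + 2.08q = 238.40 - 1.85q → q* = 46.9567.
The welfare-loss triangle has base |q_m − q*| and height MEC(q_m) (the vertical gap between SMC and demand is zero at q* and MEC at q_m).
DWL = ½ × 2.5446 × 10.0002 = 12.7233.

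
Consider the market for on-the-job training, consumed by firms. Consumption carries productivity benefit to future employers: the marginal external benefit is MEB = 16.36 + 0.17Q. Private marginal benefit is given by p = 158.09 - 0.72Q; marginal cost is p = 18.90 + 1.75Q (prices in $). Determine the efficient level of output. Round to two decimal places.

Q* = 67.63

Social marginal benefit = demand + MEB = 174.45 - 0.55Q.
Set SMB = MC: 174.45 - 0.55Q = 18.90 + 1.75Q → Q* = 67.6304.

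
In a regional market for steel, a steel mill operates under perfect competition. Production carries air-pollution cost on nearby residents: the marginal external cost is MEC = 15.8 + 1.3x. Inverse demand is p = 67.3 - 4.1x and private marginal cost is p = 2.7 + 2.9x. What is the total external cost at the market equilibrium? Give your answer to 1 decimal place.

201.2

Market equilibrium (private): 2.7 + 2.9x = 67.3 - 4.1x → x_m = 9.2286.
Total external cost = ∫₀^{x_m} (15.8 + 1.3x) dx = 15.8×9.2286 + ½×1.3×9.2286² = 201.1705.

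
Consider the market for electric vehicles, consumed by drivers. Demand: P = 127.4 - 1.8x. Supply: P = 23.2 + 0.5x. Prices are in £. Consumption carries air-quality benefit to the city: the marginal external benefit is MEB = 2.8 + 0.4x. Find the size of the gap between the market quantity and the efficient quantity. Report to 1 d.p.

Market equilibrium (private): 23.2 + 0.5x = 127.4 - 1.8x → x_m = 45.3043.
Social marginal benefit = demand + MEB = 130.2 - 1.4x.
Set SMB = MC: 130.2 - 1.4x = 23.2 + 0.5x → x* = 56.3158.
Gap = |45.3043 − 56.3158| = 11.0115.

11.0 units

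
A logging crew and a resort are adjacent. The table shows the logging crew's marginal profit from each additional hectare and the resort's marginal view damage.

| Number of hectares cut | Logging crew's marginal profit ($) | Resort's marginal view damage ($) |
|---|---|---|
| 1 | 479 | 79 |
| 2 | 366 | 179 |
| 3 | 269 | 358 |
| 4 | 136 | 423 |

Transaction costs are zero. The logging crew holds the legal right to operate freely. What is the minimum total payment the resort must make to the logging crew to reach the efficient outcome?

Left alone the logging crew would choose level 4 (marginal profit stays positive).
Efficient level: k* = 2 (marginal profit ≥ marginal view damage through 2).
The resort must at least cover the logging crew's forgone profit from cutting 4→2: 269 + 136 = 405.

$405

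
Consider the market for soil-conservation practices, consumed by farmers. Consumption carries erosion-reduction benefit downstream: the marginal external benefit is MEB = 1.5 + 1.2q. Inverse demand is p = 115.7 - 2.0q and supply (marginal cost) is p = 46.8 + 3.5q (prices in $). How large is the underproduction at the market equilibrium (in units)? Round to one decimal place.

3.8 units

Market equilibrium (private): 46.8 + 3.5q = 115.7 - 2.0q → q_m = 12.5273.
Social marginal benefit = demand + MEB = 117.2 - 0.8q.
Set SMB = MC: 117.2 - 0.8q = 46.8 + 3.5q → q* = 16.3721.
Gap = |12.5273 − 16.3721| = 3.8448.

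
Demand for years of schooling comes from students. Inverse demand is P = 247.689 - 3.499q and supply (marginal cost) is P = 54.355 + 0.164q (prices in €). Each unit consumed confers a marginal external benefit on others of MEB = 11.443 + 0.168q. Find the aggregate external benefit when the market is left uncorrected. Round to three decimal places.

€837.967

Market equilibrium (private): 54.355 + 0.164q = 247.689 - 3.499q → q_m = 52.7802.
Total external benefit = ∫₀^{q_m} (11.443 + 0.168q) dq = 11.443×52.7802 + ½×0.168×52.7802² = 837.9668.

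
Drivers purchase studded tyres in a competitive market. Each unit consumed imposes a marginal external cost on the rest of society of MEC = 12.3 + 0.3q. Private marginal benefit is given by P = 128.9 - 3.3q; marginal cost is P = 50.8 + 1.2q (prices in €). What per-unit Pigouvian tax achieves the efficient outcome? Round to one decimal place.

Social marginal benefit = demand − MEC = 116.6 - 3.6q.
Set SMB = MC: 116.6 - 3.6q = 50.8 + 1.2q → q* = 13.7083.
The Pigouvian tax equals MEC at q*: 12.3 + 0.3×13.7083 = 16.4125.

tax = €16.4 per unit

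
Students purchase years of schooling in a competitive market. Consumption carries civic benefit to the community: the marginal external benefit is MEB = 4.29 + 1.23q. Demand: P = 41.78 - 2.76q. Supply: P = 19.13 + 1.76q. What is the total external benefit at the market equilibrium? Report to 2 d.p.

36.94

Market equilibrium (private): 19.13 + 1.76q = 41.78 - 2.76q → q_m = 5.0111.
Total external benefit = ∫₀^{q_m} (4.29 + 1.23q) dq = 4.29×5.0111 + ½×1.23×5.0111² = 36.9410.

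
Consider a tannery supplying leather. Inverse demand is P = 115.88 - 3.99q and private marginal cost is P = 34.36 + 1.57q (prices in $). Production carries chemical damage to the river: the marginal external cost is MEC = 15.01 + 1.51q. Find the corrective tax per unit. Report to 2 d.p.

tax = $29.22 per unit

Social marginal cost = private MC + MEC = 49.37 + 3.08q.
Set SMC = demand: 49.37 + 3.08q = 115.88 - 3.99q → q* = 9.4074.
The Pigouvian tax equals MEC at q*: 15.01 + 1.51×9.4074 = 29.2152.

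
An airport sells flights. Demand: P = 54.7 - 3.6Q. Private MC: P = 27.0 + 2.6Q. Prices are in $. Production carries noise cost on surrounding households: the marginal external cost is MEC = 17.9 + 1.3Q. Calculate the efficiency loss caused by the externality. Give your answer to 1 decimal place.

DWL = $37.5

Market equilibrium (private): 27.0 + 2.6Q = 54.7 - 3.6Q → Q_m = 4.4677.
Social marginal cost = private MC + MEC = 44.9 + 3.9Q.
Set SMC = demand: 44.9 + 3.9Q = 54.7 - 3.6Q → Q* = 1.3067.
The welfare-loss triangle has base |Q_m − Q*| and height MEC(Q_m) (the vertical gap between SMC and demand is zero at Q* and MEC at Q_m).
DWL = ½ × 3.1610 × 23.7081 = 37.4707.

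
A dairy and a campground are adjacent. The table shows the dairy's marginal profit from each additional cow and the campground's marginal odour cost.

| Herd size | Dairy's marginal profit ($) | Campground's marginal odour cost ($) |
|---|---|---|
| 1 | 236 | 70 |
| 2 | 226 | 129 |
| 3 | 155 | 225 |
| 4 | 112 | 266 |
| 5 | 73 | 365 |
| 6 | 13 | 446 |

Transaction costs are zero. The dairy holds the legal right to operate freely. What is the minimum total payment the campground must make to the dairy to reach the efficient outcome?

Left alone the dairy would choose level 6 (marginal profit stays positive).
Efficient level: k* = 2 (marginal profit ≥ marginal odour cost through 2).
The campground must at least cover the dairy's forgone profit from cutting 6→2: 155 + 112 + 73 + 13 = 353.

$353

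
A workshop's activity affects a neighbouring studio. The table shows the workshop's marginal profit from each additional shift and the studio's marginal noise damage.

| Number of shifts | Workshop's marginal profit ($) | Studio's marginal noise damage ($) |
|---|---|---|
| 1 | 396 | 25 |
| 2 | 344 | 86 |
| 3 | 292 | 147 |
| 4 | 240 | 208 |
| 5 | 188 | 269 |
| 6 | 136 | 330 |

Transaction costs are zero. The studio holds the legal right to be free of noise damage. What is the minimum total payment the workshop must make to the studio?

$466

Efficient level: marginal profit ≥ marginal noise damage through level 4, so k* = 4.
With the studio holding the right, the workshop must at least compensate total damage at k*: 25 + 86 + 147 + 208 = 466.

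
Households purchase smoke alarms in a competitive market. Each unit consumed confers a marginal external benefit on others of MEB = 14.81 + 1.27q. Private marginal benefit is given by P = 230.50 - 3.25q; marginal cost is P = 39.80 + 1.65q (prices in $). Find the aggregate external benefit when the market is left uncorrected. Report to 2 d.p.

Market equilibrium (private): 39.80 + 1.65q = 230.50 - 3.25q → q_m = 38.9184.
Total external benefit = ∫₀^{q_m} (14.81 + 1.27q) dq = 14.81×38.9184 + ½×1.27×38.9184² = 1538.1791.

$1538.18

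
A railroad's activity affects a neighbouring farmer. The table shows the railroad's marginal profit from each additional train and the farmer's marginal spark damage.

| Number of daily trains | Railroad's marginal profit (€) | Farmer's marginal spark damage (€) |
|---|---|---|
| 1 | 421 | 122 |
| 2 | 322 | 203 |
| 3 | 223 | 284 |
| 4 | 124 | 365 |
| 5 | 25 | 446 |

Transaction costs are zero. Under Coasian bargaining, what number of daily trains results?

2

Bargaining reaches the level where marginal profit last exceeds marginal spark damage.
That holds through level 2 (322 ≥ 203) but not at 3 (223 < 284).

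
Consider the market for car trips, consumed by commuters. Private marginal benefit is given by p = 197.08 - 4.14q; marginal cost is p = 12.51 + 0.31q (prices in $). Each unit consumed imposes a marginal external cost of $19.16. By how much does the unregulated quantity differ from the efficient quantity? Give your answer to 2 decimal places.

Market equilibrium (private): 12.51 + 0.31q = 197.08 - 4.14q → q_m = 41.4764.
Social marginal benefit = demand − MEC = 177.92 - 4.14q.
Set SMB = MC: 177.92 - 4.14q = 12.51 + 0.31q → q* = 37.1708.
Gap = |41.4764 − 37.1708| = 4.3056.

4.31 units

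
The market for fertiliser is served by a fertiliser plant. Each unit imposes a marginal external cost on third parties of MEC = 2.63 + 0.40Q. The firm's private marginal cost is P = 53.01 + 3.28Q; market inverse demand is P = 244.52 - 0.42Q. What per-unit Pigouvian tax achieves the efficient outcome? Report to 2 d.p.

tax = 21.06 per unit

Social marginal cost = private MC + MEC = 55.64 + 3.68Q.
Set SMC = demand: 55.64 + 3.68Q = 244.52 - 0.42Q → Q* = 46.0683.
The Pigouvian tax equals MEC at Q*: 2.63 + 0.40×46.0683 = 21.0573.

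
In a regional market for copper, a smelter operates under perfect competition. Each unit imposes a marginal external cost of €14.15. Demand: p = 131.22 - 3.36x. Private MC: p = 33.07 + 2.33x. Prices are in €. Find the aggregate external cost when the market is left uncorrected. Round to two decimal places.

Market equilibrium (private): 33.07 + 2.33x = 131.22 - 3.36x → x_m = 17.2496.
Total external cost = MEC × x_m = 14.15 × 17.2496 = 244.0818.

€244.08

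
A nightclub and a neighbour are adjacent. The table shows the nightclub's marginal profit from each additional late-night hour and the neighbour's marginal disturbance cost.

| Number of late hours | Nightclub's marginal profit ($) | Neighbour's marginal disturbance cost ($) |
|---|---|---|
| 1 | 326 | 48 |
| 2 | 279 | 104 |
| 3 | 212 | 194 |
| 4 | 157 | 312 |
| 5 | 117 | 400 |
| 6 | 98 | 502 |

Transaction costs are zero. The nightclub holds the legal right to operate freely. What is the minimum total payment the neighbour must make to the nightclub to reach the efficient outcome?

$372

Left alone the nightclub would choose level 6 (marginal profit stays positive).
Efficient level: k* = 3 (marginal profit ≥ marginal disturbance cost through 3).
The neighbour must at least cover the nightclub's forgone profit from cutting 6→3: 157 + 117 + 98 = 372.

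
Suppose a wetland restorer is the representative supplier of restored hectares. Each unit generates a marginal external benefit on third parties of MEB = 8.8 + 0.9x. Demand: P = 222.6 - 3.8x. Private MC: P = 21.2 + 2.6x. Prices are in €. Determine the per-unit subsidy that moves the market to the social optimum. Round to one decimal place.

Social marginal cost = private MC − MEB = 12.4 + 1.7x.
Set SMC = demand: 12.4 + 1.7x = 222.6 - 3.8x → x* = 38.2182.
The Pigouvian subsidy equals MEB at x*: 8.8 + 0.9×38.2182 = 43.1964.

subsidy = €43.2 per unit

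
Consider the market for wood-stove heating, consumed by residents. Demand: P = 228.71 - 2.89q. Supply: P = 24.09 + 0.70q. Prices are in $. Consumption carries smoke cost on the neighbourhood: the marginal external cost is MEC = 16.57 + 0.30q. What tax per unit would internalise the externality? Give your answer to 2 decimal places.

Social marginal benefit = demand − MEC = 212.14 - 3.19q.
Set SMB = MC: 212.14 - 3.19q = 24.09 + 0.70q → q* = 48.3419.
The Pigouvian tax equals MEC at q*: 16.57 + 0.30×48.3419 = 31.0726.

tax = $31.07 per unit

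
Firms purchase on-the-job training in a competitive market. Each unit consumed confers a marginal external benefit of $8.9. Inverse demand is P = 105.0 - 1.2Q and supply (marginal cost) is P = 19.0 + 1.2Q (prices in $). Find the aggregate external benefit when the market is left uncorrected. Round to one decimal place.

$318.9

Market equilibrium (private): 19.0 + 1.2Q = 105.0 - 1.2Q → Q_m = 35.8333.
Total external benefit = MEB × Q_m = 8.9 × 35.8333 = 318.9164.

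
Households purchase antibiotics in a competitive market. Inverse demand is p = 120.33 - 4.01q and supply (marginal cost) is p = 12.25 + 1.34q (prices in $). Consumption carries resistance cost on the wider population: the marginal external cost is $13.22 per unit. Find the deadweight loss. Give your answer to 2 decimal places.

DWL = $16.33

Market equilibrium (private): 12.25 + 1.34q = 120.33 - 4.01q → q_m = 20.2019.
Social marginal benefit = demand − MEC = 107.11 - 4.01q.
Set SMB = MC: 107.11 - 4.01q = 12.25 + 1.34q → q* = 17.7308.
Height of the DWL triangle at q_m is MC(q_m) − SMB(q_m) = MEC(q_m) = 13.2200.
DWL = ½ × 2.4711 × 13.2200 = 16.3340.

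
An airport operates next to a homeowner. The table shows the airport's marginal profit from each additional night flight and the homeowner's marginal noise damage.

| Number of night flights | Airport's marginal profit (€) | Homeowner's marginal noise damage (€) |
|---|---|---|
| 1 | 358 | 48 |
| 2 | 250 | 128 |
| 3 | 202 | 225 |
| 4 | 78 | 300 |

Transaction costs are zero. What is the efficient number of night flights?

Bargaining reaches the level where marginal profit last exceeds marginal noise damage.
That holds through level 2 (250 ≥ 128) but not at 3 (202 < 225).

2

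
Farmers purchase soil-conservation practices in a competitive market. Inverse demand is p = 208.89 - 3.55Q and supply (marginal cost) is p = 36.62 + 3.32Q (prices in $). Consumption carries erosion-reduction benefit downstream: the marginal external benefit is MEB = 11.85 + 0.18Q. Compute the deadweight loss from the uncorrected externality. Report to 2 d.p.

Market equilibrium (private): 36.62 + 3.32Q = 208.89 - 3.55Q → Q_m = 25.0757.
Social marginal benefit = demand + MEB = 220.74 - 3.37Q.
Set SMB = MC: 220.74 - 3.37Q = 36.62 + 3.32Q → Q* = 27.5217.
The welfare-loss triangle has base |Q_m − Q*| and height MEB(Q_m) (the vertical gap between SMB and MC is zero at Q* and MEB at Q_m).
DWL = ½ × 2.4460 × 16.3636 = 20.0127.

DWL = $20.01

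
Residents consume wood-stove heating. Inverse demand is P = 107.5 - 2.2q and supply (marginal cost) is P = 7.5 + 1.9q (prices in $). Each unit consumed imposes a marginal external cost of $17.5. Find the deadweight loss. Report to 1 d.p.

Market equilibrium (private): 7.5 + 1.9q = 107.5 - 2.2q → q_m = 24.3902.
Social marginal benefit = demand − MEC = 90.0 - 2.2q.
Set SMB = MC: 90.0 - 2.2q = 7.5 + 1.9q → q* = 20.1220.
Height of the DWL triangle at q_m is MC(q_m) − SMB(q_m) = MEC(q_m) = 17.5000.
DWL = ½ × 4.2682 × 17.5000 = 37.3468.

DWL = $37.3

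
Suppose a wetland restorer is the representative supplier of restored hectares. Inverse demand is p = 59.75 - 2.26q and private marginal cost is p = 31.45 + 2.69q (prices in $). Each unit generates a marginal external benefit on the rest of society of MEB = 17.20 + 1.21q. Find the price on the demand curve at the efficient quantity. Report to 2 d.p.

P = $32.26

Social marginal cost = private MC − MEB = 14.25 + 1.48q.
Set SMC = demand: 14.25 + 1.48q = 59.75 - 2.26q → q* = 12.1658.
Consumer price on the demand curve at q*: 59.75 − 2.26×12.1658 = 32.2553.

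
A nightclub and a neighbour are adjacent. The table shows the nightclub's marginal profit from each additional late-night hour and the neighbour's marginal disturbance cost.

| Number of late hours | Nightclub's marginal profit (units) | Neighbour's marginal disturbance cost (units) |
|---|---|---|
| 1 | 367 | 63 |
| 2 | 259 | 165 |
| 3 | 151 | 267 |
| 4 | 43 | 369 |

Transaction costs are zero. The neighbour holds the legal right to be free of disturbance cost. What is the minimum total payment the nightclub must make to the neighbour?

228

Efficient level: marginal profit ≥ marginal disturbance cost through level 2, so k* = 2.
With the neighbour holding the right, the nightclub must at least compensate total damage at k*: 63 + 165 = 228.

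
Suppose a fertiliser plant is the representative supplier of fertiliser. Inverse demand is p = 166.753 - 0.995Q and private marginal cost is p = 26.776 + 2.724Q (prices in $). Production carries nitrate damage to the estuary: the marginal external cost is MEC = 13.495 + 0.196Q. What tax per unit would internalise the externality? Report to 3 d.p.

Social marginal cost = private MC + MEC = 40.271 + 2.920Q.
Set SMC = demand: 40.271 + 2.920Q = 166.753 - 0.995Q → Q* = 32.3070.
The Pigouvian tax equals MEC at Q*: 13.495 + 0.196×32.3070 = 19.8272.

tax = $19.827 per unit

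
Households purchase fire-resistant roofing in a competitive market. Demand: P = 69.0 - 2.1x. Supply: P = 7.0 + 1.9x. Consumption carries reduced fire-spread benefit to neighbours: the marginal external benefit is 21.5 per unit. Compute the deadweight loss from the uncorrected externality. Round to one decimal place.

DWL = 57.8

Market equilibrium (private): 7.0 + 1.9x = 69.0 - 2.1x → x_m = 15.5000.
Social marginal benefit = demand + MEB = 90.5 - 2.1x.
Set SMB = MC: 90.5 - 2.1x = 7.0 + 1.9x → x* = 20.8750.
Between x* and x_m the wedge SMB − MC runs linearly from 0 to MEB(x_m), so the loss is a triangle.
DWL = ½ × 5.3750 × 21.5000 = 57.7813.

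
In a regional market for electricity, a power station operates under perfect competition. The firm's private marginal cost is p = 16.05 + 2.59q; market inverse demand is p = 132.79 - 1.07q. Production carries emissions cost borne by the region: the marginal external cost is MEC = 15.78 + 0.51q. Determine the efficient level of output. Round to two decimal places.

q* = 24.21

Social marginal cost = private MC + MEC = 31.83 + 3.10q.
Set SMC = demand: 31.83 + 3.10q = 132.79 - 1.07q → q* = 24.2110.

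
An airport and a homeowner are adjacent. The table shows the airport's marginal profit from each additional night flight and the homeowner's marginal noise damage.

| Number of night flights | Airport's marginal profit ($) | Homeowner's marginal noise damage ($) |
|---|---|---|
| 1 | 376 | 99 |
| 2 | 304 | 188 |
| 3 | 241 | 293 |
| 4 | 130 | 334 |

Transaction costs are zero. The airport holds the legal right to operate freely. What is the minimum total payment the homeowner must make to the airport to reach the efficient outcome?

$371

Left alone the airport would choose level 4 (marginal profit stays positive).
Efficient level: k* = 2 (marginal profit ≥ marginal noise damage through 2).
The homeowner must at least cover the airport's forgone profit from cutting 4→2: 241 + 130 = 371.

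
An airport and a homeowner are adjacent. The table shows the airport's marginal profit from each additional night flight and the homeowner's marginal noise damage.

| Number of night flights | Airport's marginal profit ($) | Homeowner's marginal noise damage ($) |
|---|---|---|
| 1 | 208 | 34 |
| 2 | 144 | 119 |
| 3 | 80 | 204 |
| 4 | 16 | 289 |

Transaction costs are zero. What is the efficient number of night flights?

Bargaining reaches the level where marginal profit last exceeds marginal noise damage.
That holds through level 2 (144 ≥ 119) but not at 3 (80 < 204).

2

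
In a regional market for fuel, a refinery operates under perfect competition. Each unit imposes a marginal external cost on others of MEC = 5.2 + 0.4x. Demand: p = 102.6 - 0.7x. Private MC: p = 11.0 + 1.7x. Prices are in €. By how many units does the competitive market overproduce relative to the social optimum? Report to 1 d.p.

Market equilibrium (private): 11.0 + 1.7x = 102.6 - 0.7x → x_m = 38.1667.
Social marginal cost = private MC + MEC = 16.2 + 2.1x.
Set SMC = demand: 16.2 + 2.1x = 102.6 - 0.7x → x* = 30.8571.
Gap = |38.1667 − 30.8571| = 7.3096.

7.3 units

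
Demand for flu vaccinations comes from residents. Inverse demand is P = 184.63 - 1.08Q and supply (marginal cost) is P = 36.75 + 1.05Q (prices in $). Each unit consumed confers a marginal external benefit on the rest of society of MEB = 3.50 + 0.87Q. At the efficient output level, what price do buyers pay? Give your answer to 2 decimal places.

P = $54.88

Social marginal benefit = demand + MEB = 188.13 - 0.21Q.
Set SMB = MC: 188.13 - 0.21Q = 36.75 + 1.05Q → Q* = 120.1429.
Consumer price on the demand curve at Q*: 184.63 − 1.08×120.1429 = 54.8757.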